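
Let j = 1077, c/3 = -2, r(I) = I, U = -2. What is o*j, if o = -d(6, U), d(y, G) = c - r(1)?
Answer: 7539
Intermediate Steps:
c = -6 (c = 3*(-2) = -6)
d(y, G) = -7 (d(y, G) = -6 - 1*1 = -6 - 1 = -7)
o = 7 (o = -1*(-7) = 7)
o*j = 7*1077 = 7539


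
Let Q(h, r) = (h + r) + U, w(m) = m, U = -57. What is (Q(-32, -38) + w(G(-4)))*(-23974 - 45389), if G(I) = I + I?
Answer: 9364005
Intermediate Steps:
G(I) = 2*I
Q(h, r) = -57 + h + r (Q(h, r) = (h + r) - 57 = -57 + h + r)
(Q(-32, -38) + w(G(-4)))*(-23974 - 45389) = ((-57 - 32 - 38) + 2*(-4))*(-23974 - 45389) = (-127 - 8)*(-69363) = -135*(-69363) = 9364005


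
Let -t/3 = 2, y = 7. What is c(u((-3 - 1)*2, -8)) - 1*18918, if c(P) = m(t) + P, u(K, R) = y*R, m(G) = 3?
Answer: -18971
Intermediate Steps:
t = -6 (t = -3*2 = -6)
u(K, R) = 7*R
c(P) = 3 + P
c(u((-3 - 1)*2, -8)) - 1*18918 = (3 + 7*(-8)) - 1*18918 = (3 - 56) - 18918 = -53 - 18918 = -18971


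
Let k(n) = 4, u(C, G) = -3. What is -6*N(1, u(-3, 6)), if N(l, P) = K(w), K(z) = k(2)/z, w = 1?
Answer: -24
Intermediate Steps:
K(z) = 4/z
N(l, P) = 4 (N(l, P) = 4/1 = 4*1 = 4)
-6*N(1, u(-3, 6)) = -6*4 = -24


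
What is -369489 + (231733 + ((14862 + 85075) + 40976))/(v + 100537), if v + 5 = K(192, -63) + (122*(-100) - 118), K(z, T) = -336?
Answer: -16234790848/43939 ≈ -3.6949e+5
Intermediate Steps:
v = -12659 (v = -5 + (-336 + (122*(-100) - 118)) = -5 + (-336 + (-12200 - 118)) = -5 + (-336 - 12318) = -5 - 12654 = -12659)
-369489 + (231733 + ((14862 + 85075) + 40976))/(v + 100537) = -369489 + (231733 + ((14862 + 85075) + 40976))/(-12659 + 100537) = -369489 + (231733 + (99937 + 40976))/87878 = -369489 + (231733 + 140913)*(1/87878) = -369489 + 372646*(1/87878) = -369489 + 186323/43939 = -16234790848/43939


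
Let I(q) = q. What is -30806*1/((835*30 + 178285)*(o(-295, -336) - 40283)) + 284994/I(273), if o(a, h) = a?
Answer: 391910812899043/375417207165 ≈ 1043.9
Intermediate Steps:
-30806*1/((835*30 + 178285)*(o(-295, -336) - 40283)) + 284994/I(273) = -30806*1/((-295 - 40283)*(835*30 + 178285)) + 284994/273 = -30806*(-1/(40578*(25050 + 178285))) + 284994*(1/273) = -30806/((-40578*203335)) + 94998/91 = -30806/(-8250927630) + 94998/91 = -30806*(-1/8250927630) + 94998/91 = 15403/4125463815 + 94998/91 = 391910812899043/375417207165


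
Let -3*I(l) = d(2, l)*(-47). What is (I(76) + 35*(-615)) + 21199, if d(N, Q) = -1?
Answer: -1025/3 ≈ -341.67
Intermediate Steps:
I(l) = -47/3 (I(l) = -(-1)*(-47)/3 = -⅓*47 = -47/3)
(I(76) + 35*(-615)) + 21199 = (-47/3 + 35*(-615)) + 21199 = (-47/3 - 21525) + 21199 = -64622/3 + 21199 = -1025/3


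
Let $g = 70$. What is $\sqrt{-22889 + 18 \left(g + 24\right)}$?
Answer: $i \sqrt{21197} \approx 145.59 i$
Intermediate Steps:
$\sqrt{-22889 + 18 \left(g + 24\right)} = \sqrt{-22889 + 18 \left(70 + 24\right)} = \sqrt{-22889 + 18 \cdot 94} = \sqrt{-22889 + 1692} = \sqrt{-21197} = i \sqrt{21197}$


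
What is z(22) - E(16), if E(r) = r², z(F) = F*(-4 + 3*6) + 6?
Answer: 58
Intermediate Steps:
z(F) = 6 + 14*F (z(F) = F*(-4 + 18) + 6 = F*14 + 6 = 14*F + 6 = 6 + 14*F)
z(22) - E(16) = (6 + 14*22) - 1*16² = (6 + 308) - 1*256 = 314 - 256 = 58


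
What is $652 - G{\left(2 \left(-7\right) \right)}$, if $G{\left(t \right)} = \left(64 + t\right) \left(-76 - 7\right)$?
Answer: $4802$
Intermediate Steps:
$G{\left(t \right)} = -5312 - 83 t$ ($G{\left(t \right)} = \left(64 + t\right) \left(-83\right) = -5312 - 83 t$)
$652 - G{\left(2 \left(-7\right) \right)} = 652 - \left(-5312 - 83 \cdot 2 \left(-7\right)\right) = 652 - \left(-5312 - -1162\right) = 652 - \left(-5312 + 1162\right) = 652 - -4150 = 652 + 4150 = 4802$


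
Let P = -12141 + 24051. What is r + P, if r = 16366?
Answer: 28276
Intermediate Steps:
P = 11910
r + P = 16366 + 11910 = 28276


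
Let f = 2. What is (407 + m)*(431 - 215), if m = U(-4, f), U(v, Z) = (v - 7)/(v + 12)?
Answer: 87615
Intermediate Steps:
U(v, Z) = (-7 + v)/(12 + v)
m = -11/8 (m = (-7 - 4)/(12 - 4) = -11/8 ≈ -1.3750)
(407 + m)*(431 - 215) = (407 - 11/8)*(431 - 215) = (3245/8)*216 = 87615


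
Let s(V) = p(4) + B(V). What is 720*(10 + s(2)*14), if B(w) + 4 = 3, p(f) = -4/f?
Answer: -12960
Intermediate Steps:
B(w) = -1 (B(w) = -4 + 3 = -1)
s(V) = -2 (s(V) = -4/4 - 1 = -4*¼ - 1 = -1 - 1 = -2)
720*(10 + s(2)*14) = 720*(10 - 2*14) = 720*(10 - 28) = 720*(-18) = -12960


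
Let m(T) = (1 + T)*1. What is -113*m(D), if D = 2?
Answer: -339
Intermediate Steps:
m(T) = 1 + T
-113*m(D) = -113*(1 + 2) = -113*3 = -339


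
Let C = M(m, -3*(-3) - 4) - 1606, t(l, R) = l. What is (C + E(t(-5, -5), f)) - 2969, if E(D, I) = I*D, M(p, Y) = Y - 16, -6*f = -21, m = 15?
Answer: -9207/2 ≈ -4603.5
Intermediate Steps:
f = 7/2 (f = -⅙*(-21) = 7/2 ≈ 3.5000)
M(p, Y) = -16 + Y
E(D, I) = D*I
C = -1617 (C = (-16 + (-3*(-3) - 4)) - 1606 = (-16 + (9 - 4)) - 1606 = (-16 + 5) - 1606 = -11 - 1606 = -1617)
(C + E(t(-5, -5), f)) - 2969 = (-1617 - 5*7/2) - 2969 = (-1617 - 35/2) - 2969 = -3269/2 - 2969 = -9207/2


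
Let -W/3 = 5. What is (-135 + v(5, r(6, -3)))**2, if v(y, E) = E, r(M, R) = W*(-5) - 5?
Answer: 4225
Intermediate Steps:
W = -15 (W = -3*5 = -15)
r(M, R) = 70 (r(M, R) = -15*(-5) - 5 = 75 - 5 = 70)
(-135 + v(5, r(6, -3)))**2 = (-135 + 70)**2 = (-65)**2 = 4225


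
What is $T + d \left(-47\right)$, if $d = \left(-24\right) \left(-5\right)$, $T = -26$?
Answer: $-5666$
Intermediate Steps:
$d = 120$
$T + d \left(-47\right) = -26 + 120 \left(-47\right) = -26 - 5640 = -5666$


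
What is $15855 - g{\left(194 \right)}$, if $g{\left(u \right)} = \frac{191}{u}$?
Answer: $\frac{3075679}{194} \approx 15854.0$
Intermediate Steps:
$15855 - g{\left(194 \right)} = 15855 - \frac{191}{194} = \frac{3075679}{194}$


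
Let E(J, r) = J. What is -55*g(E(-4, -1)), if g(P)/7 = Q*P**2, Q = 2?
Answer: -12320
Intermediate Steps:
g(P) = 14*P**2 (g(P) = 7*(2*P**2) = 14*P**2)
-55*g(E(-4, -1)) = -55*14*(-4)**2 = -55*14*16 = -55*224 = -1*12320 = -12320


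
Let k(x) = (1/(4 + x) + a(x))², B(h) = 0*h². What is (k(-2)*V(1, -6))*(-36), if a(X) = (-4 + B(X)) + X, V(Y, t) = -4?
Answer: 4356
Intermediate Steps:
B(h) = 0
a(X) = -4 + X (a(X) = (-4 + 0) + X = -4 + X)
k(x) = (-4 + x + 1/(4 + x))² (k(x) = (1/(4 + x) + (-4 + x))² = (-4 + x + 1/(4 + x))²)
(k(-2)*V(1, -6))*(-36) = (((-15 + (-2)²)²/(4 - 2)²)*(-4))*(-36) = (((-15 + 4)²/2²)*(-4))*(-36) = (((-11)²*(¼))*(-4))*(-36) = ((121*(¼))*(-4))*(-36) = ((121/4)*(-4))*(-36) = -121*(-36) = 4356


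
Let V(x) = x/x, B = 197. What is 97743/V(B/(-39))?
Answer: 97743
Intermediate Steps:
V(x) = 1
97743/V(B/(-39)) = 97743/1 = 97743*1 = 97743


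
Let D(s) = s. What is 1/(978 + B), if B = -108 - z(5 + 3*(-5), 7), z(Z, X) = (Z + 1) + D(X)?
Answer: 1/872 ≈ 0.0011468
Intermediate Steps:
z(Z, X) = 1 + X + Z (z(Z, X) = (Z + 1) + X = (1 + Z) + X = 1 + X + Z)
B = -106 (B = -108 - (1 + 7 + (5 + 3*(-5))) = -108 - (1 + 7 + (5 - 15)) = -108 - (1 + 7 - 10) = -108 - 1*(-2) = -108 + 2 = -106)
1/(978 + B) = 1/(978 - 106) = 1/872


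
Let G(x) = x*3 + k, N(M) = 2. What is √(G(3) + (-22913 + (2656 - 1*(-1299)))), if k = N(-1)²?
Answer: 3*I*√2105 ≈ 137.64*I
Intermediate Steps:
k = 4 (k = 2² = 4)
G(x) = 4 + 3*x (G(x) = x*3 + 4 = 3*x + 4 = 4 + 3*x)
√(G(3) + (-22913 + (2656 - 1*(-1299)))) = √((4 + 3*3) + (-22913 + (2656 - 1*(-1299)))) = √((4 + 9) + (-22913 + (2656 + 1299))) = √(13 + (-22913 + 3955)) = √(13 - 18958) = √(-18945) = 3*I*√2105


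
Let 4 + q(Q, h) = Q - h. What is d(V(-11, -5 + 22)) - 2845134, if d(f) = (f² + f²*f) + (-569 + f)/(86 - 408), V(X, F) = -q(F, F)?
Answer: -916106823/322 ≈ -2.8451e+6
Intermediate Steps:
q(Q, h) = -4 + Q - h (q(Q, h) = -4 + (Q - h) = -4 + Q - h)
V(X, F) = 4 (V(X, F) = -(-4 + F - F) = -1*(-4) = 4)
d(f) = 569/322 + f² + f³ - f/322 (d(f) = (f² + f³) + (-569 + f)/(-322) = (f² + f³) + (-569 + f)*(-1/322) = (f² + f³) + (569/322 - f/322) = 569/322 + f² + f³ - f/322)
d(V(-11, -5 + 22)) - 2845134 = (569/322 + 4² + 4³ - 1/322*4) - 2845134 = (569/322 + 16 + 64 - 2/161) - 2845134 = 26325/322 - 2845134 = -916106823/322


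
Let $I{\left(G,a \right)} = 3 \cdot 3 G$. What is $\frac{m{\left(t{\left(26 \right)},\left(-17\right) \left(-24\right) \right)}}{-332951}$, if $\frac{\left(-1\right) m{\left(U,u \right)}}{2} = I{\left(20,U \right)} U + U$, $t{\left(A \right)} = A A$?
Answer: $\frac{244712}{332951} \approx 0.73498$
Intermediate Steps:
$t{\left(A \right)} = A^{2}$
$I{\left(G,a \right)} = 9 G$
$m{\left(U,u \right)} = - 362 U$ ($m{\left(U,u \right)} = - 2 \left(9 \cdot 20 U + U\right) = - 2 \left(180 U + U\right) = - 2 \cdot 181 U = - 362 U$)
$\frac{m{\left(t{\left(26 \right)},\left(-17\right) \left(-24\right) \right)}}{-332951} = \frac{\left(-362\right) 26^{2}}{-332951} = \left(-362\right) 676 \left(- \frac{1}{332951}\right) = \left(-244712\right) \left(- \frac{1}{332951}\right) = \frac{244712}{332951}$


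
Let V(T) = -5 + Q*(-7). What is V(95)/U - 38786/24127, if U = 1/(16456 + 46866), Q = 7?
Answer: -82499613062/24127 ≈ -3.4194e+6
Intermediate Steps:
U = 1/63322 ≈ 1.5792e-5
V(T) = -54 (V(T) = -5 + 7*(-7) = -5 - 49 = -54)
V(95)/U - 38786/24127 = -54/1/63322 - 38786/24127 = -54*63322 - 38786*1/24127 = -3419388 - 38786/24127 = -82499613062/24127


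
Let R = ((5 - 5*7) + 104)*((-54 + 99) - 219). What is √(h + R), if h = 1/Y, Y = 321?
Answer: I*√1326755595/321 ≈ 113.47*I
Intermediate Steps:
h = 1/321 ≈ 0.0031153
R = -12876 (R = ((5 - 35) + 104)*(45 - 219) = (-30 + 104)*(-174) = 74*(-174) = -12876)
√(h + R) = √(1/321 - 12876) = √(-4133195/321) = I*√1326755595/321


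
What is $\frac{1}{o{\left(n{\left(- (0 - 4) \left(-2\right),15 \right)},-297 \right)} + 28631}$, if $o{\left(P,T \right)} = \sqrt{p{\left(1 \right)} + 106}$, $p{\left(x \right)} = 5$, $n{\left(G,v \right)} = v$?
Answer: $\frac{28631}{819734050} - \frac{\sqrt{111}}{819734050} \approx 3.4914 \cdot 10^{-5}$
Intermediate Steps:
$o{\left(P,T \right)} = \sqrt{111}$ ($o{\left(P,T \right)} = \sqrt{5 + 106} = \sqrt{111}$)
$\frac{1}{o{\left(n{\left(- (0 - 4) \left(-2\right),15 \right)},-297 \right)} + 28631} = \frac{1}{\sqrt{111} + 28631} = \frac{1}{28631 + \sqrt{111}}$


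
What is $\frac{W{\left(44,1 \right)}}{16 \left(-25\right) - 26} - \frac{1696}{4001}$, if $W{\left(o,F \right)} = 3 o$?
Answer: $- \frac{208438}{284071} \approx -0.73375$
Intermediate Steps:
$\frac{W{\left(44,1 \right)}}{16 \left(-25\right) - 26} - \frac{1696}{4001} = \frac{3 \cdot 44}{16 \left(-25\right) - 26} - \frac{1696}{4001} = \frac{132}{-400 - 26} - \frac{1696}{4001} = \frac{132}{-426} - \frac{1696}{4001} = 132 \left(- \frac{1}{426}\right) - \frac{1696}{4001} = - \frac{22}{71} - \frac{1696}{4001} = - \frac{208438}{284071}$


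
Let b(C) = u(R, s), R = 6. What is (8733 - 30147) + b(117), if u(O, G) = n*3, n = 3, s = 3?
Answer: -21405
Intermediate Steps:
u(O, G) = 9 (u(O, G) = 3*3 = 9)
b(C) = 9
(8733 - 30147) + b(117) = (8733 - 30147) + 9 = -21414 + 9 = -21405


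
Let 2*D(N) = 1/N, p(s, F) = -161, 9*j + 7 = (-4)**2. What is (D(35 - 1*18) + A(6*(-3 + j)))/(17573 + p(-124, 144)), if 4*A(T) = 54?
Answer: 115/148002 ≈ 0.00077702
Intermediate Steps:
j = 1 (j = -7/9 + (1/9)*(-4)**2 = -7/9 + (1/9)*16 = -7/9 + 16/9 = 1)
A(T) = 27/2 (A(T) = (1/4)*54 = 27/2)
D(N) = 1/(2*N)
(D(35 - 1*18) + A(6*(-3 + j)))/(17573 + p(-124, 144)) = (1/(2*(35 - 1*18)) + 27/2)/(17573 - 161) = (1/(2*(35 - 18)) + 27/2)/17412 = ((1/2)/17 + 27/2)*(1/17412) = ((1/2)*(1/17) + 27/2)*(1/17412) = (1/34 + 27/2)*(1/17412) = (230/17)*(1/17412) = 115/148002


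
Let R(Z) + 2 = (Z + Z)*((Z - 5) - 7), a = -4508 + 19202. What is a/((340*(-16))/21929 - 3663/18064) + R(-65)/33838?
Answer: -2009775079787532/61665986897 ≈ -32591.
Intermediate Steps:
a = 14694
R(Z) = -2 + 2*Z*(-12 + Z) (R(Z) = -2 + (Z + Z)*((Z - 5) - 7) = -2 + (2*Z)*((-5 + Z) - 7) = -2 + (2*Z)*(-12 + Z) = -2 + 2*Z*(-12 + Z))
a/((340*(-16))/21929 - 3663/18064) + R(-65)/33838 = 14694/((340*(-16))/21929 - 3663/18064) + (-2 - 24*(-65) + 2*(-65)²)/33838 = 14694/(-5440*1/21929 - 3663*1/18064) + (-2 + 1560 + 2*4225)*(1/33838) = 14694/(-5440/21929 - 3663/18064) + (-2 + 1560 + 8450)*(1/33838) = 14694/(-178594087/396125456) + 10008*(1/33838) = 14694*(-396125456/178594087) + 5004/16919 = -5820667450464/178594087 + 5004/16919 = -2009775079787532/61665986897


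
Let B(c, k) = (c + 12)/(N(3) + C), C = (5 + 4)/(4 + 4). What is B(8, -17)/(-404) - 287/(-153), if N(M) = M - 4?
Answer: 22867/15453 ≈ 1.4798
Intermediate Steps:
N(M) = -4 + M
C = 9/8 ≈ 1.1250
B(c, k) = 96 + 8*c (B(c, k) = (c + 12)/((-4 + 3) + 9/8) = (12 + c)/(-1 + 9/8) = (12 + c)/(⅛) = (12 + c)*8 = 96 + 8*c)
B(8, -17)/(-404) - 287/(-153) = (96 + 8*8)/(-404) - 287/(-153) = (96 + 64)*(-1/404) - 287*(-1/153) = 160*(-1/404) + 287/153 = -40/101 + 287/153 = 22867/15453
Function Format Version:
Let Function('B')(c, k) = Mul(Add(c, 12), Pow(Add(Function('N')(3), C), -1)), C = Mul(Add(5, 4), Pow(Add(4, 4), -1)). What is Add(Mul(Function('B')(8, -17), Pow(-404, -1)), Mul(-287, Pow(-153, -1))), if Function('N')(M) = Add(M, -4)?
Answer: Rational(22867, 15453) ≈ 1.4798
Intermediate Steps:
Function('N')(M) = Add(-4, M)
C = Rational(9, 8) (C = Mul(9, Pow(8, -1)) = Mul(9, Rational(1, 8)) = Rational(9, 8) ≈ 1.1250)
Function('B')(c, k) = Add(96, Mul(8, c)) (Function('B')(c, k) = Mul(Add(c, 12), Pow(Add(Add(-4, 3), Rational(9, 8)), -1)) = Mul(Add(12, c), Pow(Add(-1, Rational(9, 8)), -1)) = Mul(Add(12, c), Pow(Rational(1, 8), -1)) = Mul(Add(12, c), 8) = Add(96, Mul(8, c)))
Add(Mul(Function('B')(8, -17), Pow(-404, -1)), Mul(-287, Pow(-153, -1))) = Add(Mul(Add(96, Mul(8, 8)), Pow(-404, -1)), Mul(-287, Pow(-153, -1))) = Add(Mul(Add(96, 64), Rational(-1, 404)), Mul(-287, Rational(-1, 153))) = Add(Mul(160, Rational(-1, 404)), Rational(287, 153)) = Add(Rational(-40, 101), Rational(287, 153)) = Rational(22867, 15453)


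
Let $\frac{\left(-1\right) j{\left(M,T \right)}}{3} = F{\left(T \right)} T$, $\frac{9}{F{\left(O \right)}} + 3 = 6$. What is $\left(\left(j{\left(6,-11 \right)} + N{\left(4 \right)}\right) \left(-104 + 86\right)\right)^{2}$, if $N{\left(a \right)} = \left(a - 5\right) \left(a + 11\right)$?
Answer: $2286144$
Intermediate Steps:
$F{\left(O \right)} = 3$ ($F{\left(O \right)} = \frac{9}{-3 + 6} = \frac{9}{3} = 9 \cdot \frac{1}{3} = 3$)
$N{\left(a \right)} = \left(-5 + a\right) \left(11 + a\right)$
$j{\left(M,T \right)} = - 9 T$ ($j{\left(M,T \right)} = - 3 \cdot 3 T = - 9 T$)
$\left(\left(j{\left(6,-11 \right)} + N{\left(4 \right)}\right) \left(-104 + 86\right)\right)^{2} = \left(\left(\left(-9\right) \left(-11\right) + \left(-55 + 4^{2} + 6 \cdot 4\right)\right) \left(-104 + 86\right)\right)^{2} = \left(\left(99 + \left(-55 + 16 + 24\right)\right) \left(-18\right)\right)^{2} = \left(\left(99 - 15\right) \left(-18\right)\right)^{2} = \left(84 \left(-18\right)\right)^{2} = \left(-1512\right)^{2} = 2286144$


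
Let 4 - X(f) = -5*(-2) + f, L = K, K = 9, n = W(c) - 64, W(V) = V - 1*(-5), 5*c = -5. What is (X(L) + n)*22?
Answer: -1650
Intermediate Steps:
c = -1 (c = (⅕)*(-5) = -1)
W(V) = 5 + V (W(V) = V + 5 = 5 + V)
n = -60 (n = (5 - 1) - 64 = 4 - 64 = -60)
L = 9
X(f) = -6 - f (X(f) = 4 - (-5*(-2) + f) = 4 - (10 + f) = 4 + (-10 - f) = -6 - f)
(X(L) + n)*22 = ((-6 - 1*9) - 60)*22 = ((-6 - 9) - 60)*22 = (-15 - 60)*22 = -75*22 = -1650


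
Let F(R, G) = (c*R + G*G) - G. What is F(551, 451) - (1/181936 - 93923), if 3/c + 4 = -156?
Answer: 540100065007/1819360 ≈ 2.9686e+5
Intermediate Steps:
c = -3/160 (c = 3/(-4 - 156) = 3/(-160) = 3*(-1/160) = -3/160 ≈ -0.018750)
F(R, G) = G² - G - 3*R/160 (F(R, G) = (-3*R/160 + G*G) - G = (-3*R/160 + G²) - G = (G² - 3*R/160) - G = G² - G - 3*R/160)
F(551, 451) - (1/181936 - 93923) = (451² - 1*451 - 3/160*551) - (1/181936 - 93923) = (203401 - 451 - 1653/160) - (1/181936 - 93923) = 32470347/160 - 1*(-17087974927/181936) = 32470347/160 + 17087974927/181936 = 540100065007/1819360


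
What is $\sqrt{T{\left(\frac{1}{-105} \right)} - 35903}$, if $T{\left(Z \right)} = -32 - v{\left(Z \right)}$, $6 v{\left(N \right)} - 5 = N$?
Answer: $\frac{i \sqrt{396192545}}{105} \approx 189.57 i$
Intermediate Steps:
$v{\left(N \right)} = \frac{5}{6} + \frac{N}{6}$
$T{\left(Z \right)} = - \frac{197}{6} - \frac{Z}{6}$ ($T{\left(Z \right)} = -32 - \left(\frac{5}{6} + \frac{Z}{6}\right) = - \frac{197}{6} - \frac{Z}{6}$)
$\sqrt{T{\left(\frac{1}{-105} \right)} - 35903} = \sqrt{\left(- \frac{197}{6} - \frac{1}{6 \left(-105\right)}\right) - 35903} = \sqrt{\left(- \frac{197}{6} - - \frac{1}{630}\right) - 35903} = \sqrt{\left(- \frac{197}{6} + \frac{1}{630}\right) - 35903} = \sqrt{- \frac{10342}{315} - 35903} = \sqrt{- \frac{11319787}{315}} = \frac{i \sqrt{396192545}}{105}$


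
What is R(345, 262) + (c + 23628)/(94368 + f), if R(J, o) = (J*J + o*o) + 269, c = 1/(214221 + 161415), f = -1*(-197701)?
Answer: 20618993360604601/109711630884 ≈ 1.8794e+5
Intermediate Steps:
f = 197701
c = 1/375636 ≈ 2.6622e-6
R(J, o) = 269 + J**2 + o**2 (R(J, o) = (J**2 + o**2) + 269 = 269 + J**2 + o**2)
R(345, 262) + (c + 23628)/(94368 + f) = (269 + 345**2 + 262**2) + (1/375636 + 23628)/(94368 + 197701) = (269 + 119025 + 68644) + (8875527409/375636)/292069 = 187938 + (8875527409/375636)*(1/292069) = 187938 + 8875527409/109711630884 = 20618993360604601/109711630884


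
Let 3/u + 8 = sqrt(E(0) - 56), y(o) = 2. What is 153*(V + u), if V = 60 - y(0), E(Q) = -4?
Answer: 274176/31 - 459*I*sqrt(15)/62 ≈ 8844.4 - 28.673*I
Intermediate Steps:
V = 58 (V = 60 - 1*2 = 60 - 2 = 58)
u = 3/(-8 + 2*I*sqrt(15)) (u = 3/(-8 + sqrt(-4 - 56)) = 3/(-8 + sqrt(-60)) = 3/(-8 + 2*I*sqrt(15)) ≈ -0.19355 - 0.1874*I)
153*(V + u) = 153*(58 + (-6/31 - 3*I*sqrt(15)/62)) = 153*(1792/31 - 3*I*sqrt(15)/62) = 274176/31 - 459*I*sqrt(15)/62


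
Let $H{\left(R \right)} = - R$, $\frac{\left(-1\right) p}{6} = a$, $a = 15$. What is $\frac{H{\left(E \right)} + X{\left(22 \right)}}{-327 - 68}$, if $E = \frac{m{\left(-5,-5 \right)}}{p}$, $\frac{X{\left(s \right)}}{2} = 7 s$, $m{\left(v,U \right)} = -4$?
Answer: $- \frac{13858}{17775} \approx -0.77963$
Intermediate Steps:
$p = -90$ ($p = \left(-6\right) 15 = -90$)
$X{\left(s \right)} = 14 s$ ($X{\left(s \right)} = 2 \cdot 7 s = 14 s$)
$E = \frac{2}{45}$ ($E = - \frac{4}{-90} = \left(-4\right) \left(- \frac{1}{90}\right) = \frac{2}{45} \approx 0.044444$)
$\frac{H{\left(E \right)} + X{\left(22 \right)}}{-327 - 68} = \frac{\left(-1\right) \frac{2}{45} + 14 \cdot 22}{-327 - 68} = \frac{- \frac{2}{45} + 308}{-395} = \frac{13858}{45} \left(- \frac{1}{395}\right) = - \frac{13858}{17775}$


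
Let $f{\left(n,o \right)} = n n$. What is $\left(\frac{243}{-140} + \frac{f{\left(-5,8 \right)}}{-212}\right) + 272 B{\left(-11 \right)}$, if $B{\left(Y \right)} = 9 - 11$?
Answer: $- \frac{2025117}{3710} \approx -545.85$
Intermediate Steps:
$f{\left(n,o \right)} = n^{2}$
$B{\left(Y \right)} = -2$ ($B{\left(Y \right)} = 9 - 11 = -2$)
$\left(\frac{243}{-140} + \frac{f{\left(-5,8 \right)}}{-212}\right) + 272 B{\left(-11 \right)} = \left(\frac{243}{-140} + \frac{\left(-5\right)^{2}}{-212}\right) + 272 \left(-2\right) = \left(243 \left(- \frac{1}{140}\right) + 25 \left(- \frac{1}{212}\right)\right) - 544 = \left(- \frac{243}{140} - \frac{25}{212}\right) - 544 = - \frac{6877}{3710} - 544 = - \frac{2025117}{3710}$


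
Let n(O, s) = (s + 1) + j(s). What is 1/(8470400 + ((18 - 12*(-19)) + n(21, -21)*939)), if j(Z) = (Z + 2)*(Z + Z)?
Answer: 1/9201188 ≈ 1.0868e-7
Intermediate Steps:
j(Z) = 2*Z*(2 + Z) (j(Z) = (2 + Z)*(2*Z) = 2*Z*(2 + Z))
n(O, s) = 1 + s + 2*s*(2 + s) (n(O, s) = (s + 1) + 2*s*(2 + s) = (1 + s) + 2*s*(2 + s) = 1 + s + 2*s*(2 + s))
1/(8470400 + ((18 - 12*(-19)) + n(21, -21)*939)) = 1/(8470400 + ((18 - 12*(-19)) + (1 - 21 + 2*(-21)*(2 - 21))*939)) = 1/(8470400 + ((18 + 228) + (1 - 21 + 2*(-21)*(-19))*939)) = 1/(8470400 + (246 + (1 - 21 + 798)*939)) = 1/(8470400 + (246 + 778*939)) = 1/(8470400 + (246 + 730542)) = 1/(8470400 + 730788) = 1/9201188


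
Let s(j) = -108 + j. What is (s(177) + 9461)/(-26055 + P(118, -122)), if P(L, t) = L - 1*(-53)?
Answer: -4765/12942 ≈ -0.36818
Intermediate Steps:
P(L, t) = 53 + L (P(L, t) = L + 53 = 53 + L)
(s(177) + 9461)/(-26055 + P(118, -122)) = ((-108 + 177) + 9461)/(-26055 + (53 + 118)) = (69 + 9461)/(-26055 + 171) = 9530/(-25884) = 9530*(-1/25884) = -4765/12942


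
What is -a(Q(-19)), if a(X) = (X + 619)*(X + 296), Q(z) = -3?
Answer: -180488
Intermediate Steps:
a(X) = (296 + X)*(619 + X) (a(X) = (619 + X)*(296 + X) = (296 + X)*(619 + X))
-a(Q(-19)) = -(183224 + (-3)**2 + 915*(-3)) = -(183224 + 9 - 2745) = -1*180488 = -180488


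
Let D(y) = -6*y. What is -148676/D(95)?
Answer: 74338/285 ≈ 260.83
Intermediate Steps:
-148676/D(95) = -148676/((-6*95)) = -148676/(-570) = -148676*(-1/570) = 74338/285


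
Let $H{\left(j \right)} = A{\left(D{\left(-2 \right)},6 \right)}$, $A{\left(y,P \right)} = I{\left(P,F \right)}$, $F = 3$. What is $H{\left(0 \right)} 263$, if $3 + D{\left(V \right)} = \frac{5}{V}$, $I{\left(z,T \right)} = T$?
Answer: $789$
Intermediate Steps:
$D{\left(V \right)} = -3 + \frac{5}{V}$
$A{\left(y,P \right)} = 3$
$H{\left(j \right)} = 3$
$H{\left(0 \right)} 263 = 3 \cdot 263 = 789$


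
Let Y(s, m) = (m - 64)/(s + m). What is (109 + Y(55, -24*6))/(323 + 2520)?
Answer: 9909/253027 ≈ 0.039162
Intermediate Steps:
Y(s, m) = (-64 + m)/(m + s)
(109 + Y(55, -24*6))/(323 + 2520) = (109 + (-64 - 24*6)/(-24*6 + 55))/(323 + 2520) = (109 + (-64 - 144)/(-144 + 55))/2843 = (109 - 208/(-89))*(1/2843) = (109 - 1/89*(-208))*(1/2843) = (109 + 208/89)*(1/2843) = (9909/89)*(1/2843) = 9909/253027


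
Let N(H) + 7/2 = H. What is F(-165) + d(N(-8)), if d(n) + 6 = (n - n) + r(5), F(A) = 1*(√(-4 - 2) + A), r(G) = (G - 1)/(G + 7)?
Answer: -512/3 + I*√6 ≈ -170.67 + 2.4495*I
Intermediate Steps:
N(H) = -7/2 + H
r(G) = (-1 + G)/(7 + G)
F(A) = A + I*√6 (F(A) = 1*(√(-6) + A) = 1*(I*√6 + A) = 1*(A + I*√6) = A + I*√6)
d(n) = -17/3 (d(n) = -6 + ((n - n) + (-1 + 5)/(7 + 5)) = -6 + (0 + 4/12) = -6 + (0 + (1/12)*4) = -6 + (0 + ⅓) = -6 + ⅓ = -17/3)
F(-165) + d(N(-8)) = (-165 + I*√6) - 17/3 = -512/3 + I*√6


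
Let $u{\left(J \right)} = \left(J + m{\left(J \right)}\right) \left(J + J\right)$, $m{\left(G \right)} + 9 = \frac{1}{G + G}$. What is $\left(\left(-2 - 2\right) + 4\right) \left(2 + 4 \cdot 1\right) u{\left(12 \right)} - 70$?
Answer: $-70$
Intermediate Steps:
$m{\left(G \right)} = -9 + \frac{1}{2 G}$ ($m{\left(G \right)} = -9 + \frac{1}{G + G} = -9 + \frac{1}{2 G}$)
$u{\left(J \right)} = 2 J \left(-9 + J + \frac{1}{2 J}\right)$ ($u{\left(J \right)} = \left(J - \left(9 - \frac{1}{2 J}\right)\right) \left(J + J\right) = \left(-9 + J + \frac{1}{2 J}\right) 2 J = 2 J \left(-9 + J + \frac{1}{2 J}\right)$)
$\left(\left(-2 - 2\right) + 4\right) \left(2 + 4 \cdot 1\right) u{\left(12 \right)} - 70 = \left(\left(-2 - 2\right) + 4\right) \left(2 + 4 \cdot 1\right) \left(1 + 2 \cdot 12 \left(-9 + 12\right)\right) - 70 = \left(-4 + 4\right) \left(2 + 4\right) \left(1 + 2 \cdot 12 \cdot 3\right) - 70 = 0 \cdot 6 \left(1 + 72\right) - 70 = 0 \cdot 73 - 70 = 0 - 70 = -70$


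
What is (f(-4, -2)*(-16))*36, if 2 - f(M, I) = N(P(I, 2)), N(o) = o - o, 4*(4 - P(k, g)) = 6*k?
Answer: -1152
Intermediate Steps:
P(k, g) = 4 - 3*k/2
N(o) = 0
f(M, I) = 2 (f(M, I) = 2 - 1*0 = 2 + 0 = 2)
(f(-4, -2)*(-16))*36 = (2*(-16))*36 = -32*36 = -1152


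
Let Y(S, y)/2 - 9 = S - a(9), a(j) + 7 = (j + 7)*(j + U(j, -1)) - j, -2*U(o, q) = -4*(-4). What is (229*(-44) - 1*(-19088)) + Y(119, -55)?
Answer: 9268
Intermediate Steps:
U(o, q) = -8 (U(o, q) = -(-2)*(-4) = -½*16 = -8)
a(j) = -7 - j + (-8 + j)*(7 + j) (a(j) = -7 + ((j + 7)*(j - 8) - j) = -7 + ((7 + j)*(-8 + j) - j) = -7 + ((-8 + j)*(7 + j) - j) = -7 + (-j + (-8 + j)*(7 + j)) = -7 - j + (-8 + j)*(7 + j))
Y(S, y) = 18 + 2*S (Y(S, y) = 18 + 2*(S - (-63 + 9² - 2*9)) = 18 + 2*(S - (-63 + 81 - 18)) = 18 + 2*(S - 1*0) = 18 + 2*(S + 0) = 18 + 2*S)
(229*(-44) - 1*(-19088)) + Y(119, -55) = (229*(-44) - 1*(-19088)) + (18 + 2*119) = (-10076 + 19088) + (18 + 238) = 9012 + 256 = 9268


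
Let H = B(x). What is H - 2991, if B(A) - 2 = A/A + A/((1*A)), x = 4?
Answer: -2987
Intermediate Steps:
B(A) = 4 (B(A) = 2 + (A/A + A/((1*A))) = 2 + (1 + A/A) = 2 + (1 + 1) = 2 + 2 = 4)
H = 4
H - 2991 = 4 - 2991 = -2987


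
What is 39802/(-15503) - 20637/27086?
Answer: -1398012383/419914258 ≈ -3.3293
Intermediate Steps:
39802/(-15503) - 20637/27086 = 39802*(-1/15503) - 20637*1/27086 = -39802/15503 - 20637/27086 = -1398012383/419914258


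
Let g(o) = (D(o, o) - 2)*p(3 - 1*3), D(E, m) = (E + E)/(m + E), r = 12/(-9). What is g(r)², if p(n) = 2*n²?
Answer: 0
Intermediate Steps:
r = -4/3 (r = 12*(-⅑) = -4/3 ≈ -1.3333)
D(E, m) = 2*E/(E + m) (D(E, m) = (2*E)/(E + m) = 2*E/(E + m))
g(o) = 0 (g(o) = (2*o/(o + o) - 2)*(2*(3 - 1*3)²) = (2*o/((2*o)) - 2)*(2*(3 - 3)²) = (2*o*(1/(2*o)) - 2)*(2*0²) = (1 - 2)*(2*0) = -1*0 = 0)
g(r)² = 0² = 0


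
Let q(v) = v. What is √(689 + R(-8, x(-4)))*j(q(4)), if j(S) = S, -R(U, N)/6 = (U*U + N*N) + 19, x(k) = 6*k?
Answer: 4*I*√3265 ≈ 228.56*I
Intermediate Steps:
R(U, N) = -114 - 6*N² - 6*U² (R(U, N) = -6*((U*U + N*N) + 19) = -6*((U² + N²) + 19) = -6*((N² + U²) + 19) = -6*(19 + N² + U²) = -114 - 6*N² - 6*U²)
√(689 + R(-8, x(-4)))*j(q(4)) = √(689 + (-114 - 6*(6*(-4))² - 6*(-8)²))*4 = √(689 + (-114 - 6*(-24)² - 6*64))*4 = √(689 + (-114 - 6*576 - 384))*4 = √(689 + (-114 - 3456 - 384))*4 = √(689 - 3954)*4 = √(-3265)*4 = (I*√3265)*4 = 4*I*√3265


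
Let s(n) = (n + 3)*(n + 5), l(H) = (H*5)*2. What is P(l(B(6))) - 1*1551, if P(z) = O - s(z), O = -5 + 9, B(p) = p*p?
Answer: -134042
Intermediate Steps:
B(p) = p²
O = 4
l(H) = 10*H (l(H) = (5*H)*2 = 10*H)
s(n) = (3 + n)*(5 + n)
P(z) = -11 - z² - 8*z (P(z) = 4 - (15 + z² + 8*z) = 4 + (-15 - z² - 8*z) = -11 - z² - 8*z)
P(l(B(6))) - 1*1551 = (-11 - (10*6²)² - 80*6²) - 1*1551 = (-11 - (10*36)² - 80*36) - 1551 = (-11 - 1*360² - 8*360) - 1551 = (-11 - 1*129600 - 2880) - 1551 = (-11 - 129600 - 2880) - 1551 = -132491 - 1551 = -134042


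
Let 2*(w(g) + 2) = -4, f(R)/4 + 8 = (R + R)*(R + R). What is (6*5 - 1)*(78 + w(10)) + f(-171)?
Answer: 469970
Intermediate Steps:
f(R) = -32 + 16*R**2 (f(R) = -32 + 4*((R + R)*(R + R)) = -32 + 4*((2*R)*(2*R)) = -32 + 4*(4*R**2) = -32 + 16*R**2)
w(g) = -4 (w(g) = -2 + (1/2)*(-4) = -2 - 2 = -4)
(6*5 - 1)*(78 + w(10)) + f(-171) = (6*5 - 1)*(78 - 4) + (-32 + 16*(-171)**2) = (30 - 1)*74 + (-32 + 16*29241) = 29*74 + (-32 + 467856) = 2146 + 467824 = 469970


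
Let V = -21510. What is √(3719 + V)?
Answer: I*√17791 ≈ 133.38*I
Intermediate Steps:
√(3719 + V) = √(3719 - 21510) = √(-17791) = I*√17791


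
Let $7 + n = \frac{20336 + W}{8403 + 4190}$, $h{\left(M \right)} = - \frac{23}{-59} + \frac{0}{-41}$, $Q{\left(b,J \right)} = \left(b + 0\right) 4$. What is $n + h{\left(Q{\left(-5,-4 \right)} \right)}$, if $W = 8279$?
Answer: $- \frac{3222985}{742987} \approx -4.3379$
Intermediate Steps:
$Q{\left(b,J \right)} = 4 b$ ($Q{\left(b,J \right)} = b 4 = 4 b$)
$h{\left(M \right)} = \frac{23}{59}$ ($h{\left(M \right)} = \left(-23\right) \left(- \frac{1}{59}\right) + 0 \left(- \frac{1}{41}\right) = \frac{23}{59} + 0 = \frac{23}{59}$)
$n = - \frac{59536}{12593}$ ($n = -7 + \frac{20336 + 8279}{8403 + 4190} = -7 + \frac{28615}{12593} = - \frac{59536}{12593} \approx -4.7277$)
$n + h{\left(Q{\left(-5,-4 \right)} \right)} = - \frac{59536}{12593} + \frac{23}{59} = - \frac{3222985}{742987}$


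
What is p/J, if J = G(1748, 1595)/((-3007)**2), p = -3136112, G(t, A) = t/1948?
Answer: -13809799767888656/437 ≈ -3.1601e+13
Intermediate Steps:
G(t, A) = t/1948 (G(t, A) = t*(1/1948) = t/1948)
J = 437/4403477863 (J = ((1/1948)*1748)/((-3007)**2) = (437/487)/9042049 = (437/487)*(1/9042049) = 437/4403477863 ≈ 9.9240e-8)
p/J = -3136112/437/4403477863 = -3136112*4403477863/437 = -13809799767888656/437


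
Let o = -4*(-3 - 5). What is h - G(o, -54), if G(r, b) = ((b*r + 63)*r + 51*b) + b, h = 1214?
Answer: 57302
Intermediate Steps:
o = 32 (o = -4*(-8) = 32)
G(r, b) = 52*b + r*(63 + b*r) (G(r, b) = ((63 + b*r)*r + 51*b) + b = (r*(63 + b*r) + 51*b) + b = (51*b + r*(63 + b*r)) + b = 52*b + r*(63 + b*r))
h - G(o, -54) = 1214 - (52*(-54) + 63*32 - 54*32²) = 1214 - (-2808 + 2016 - 54*1024) = 1214 - (-2808 + 2016 - 55296) = 1214 - 1*(-56088) = 1214 + 56088 = 57302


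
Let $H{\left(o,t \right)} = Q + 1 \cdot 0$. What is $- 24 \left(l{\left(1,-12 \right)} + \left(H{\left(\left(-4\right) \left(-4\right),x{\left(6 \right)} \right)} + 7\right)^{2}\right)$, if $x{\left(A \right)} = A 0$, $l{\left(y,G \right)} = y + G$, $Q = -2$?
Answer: $-336$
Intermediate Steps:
$l{\left(y,G \right)} = G + y$
$x{\left(A \right)} = 0$
$H{\left(o,t \right)} = -2$ ($H{\left(o,t \right)} = -2 + 1 \cdot 0 = -2 + 0 = -2$)
$- 24 \left(l{\left(1,-12 \right)} + \left(H{\left(\left(-4\right) \left(-4\right),x{\left(6 \right)} \right)} + 7\right)^{2}\right) = - 24 \left(\left(-12 + 1\right) + \left(-2 + 7\right)^{2}\right) = - 24 \left(-11 + 5^{2}\right) = - 24 \left(-11 + 25\right) = \left(-24\right) 14 = -336$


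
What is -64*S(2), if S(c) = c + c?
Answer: -256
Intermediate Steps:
S(c) = 2*c
-64*S(2) = -128*2 = -64*4 = -256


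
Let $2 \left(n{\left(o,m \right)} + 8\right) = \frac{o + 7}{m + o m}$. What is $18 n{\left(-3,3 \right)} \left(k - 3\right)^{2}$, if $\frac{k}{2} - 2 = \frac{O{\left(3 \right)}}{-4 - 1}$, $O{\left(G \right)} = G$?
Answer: $-6$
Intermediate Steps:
$n{\left(o,m \right)} = -8 + \frac{7 + o}{2 \left(m + m o\right)}$ ($n{\left(o,m \right)} = -8 + \frac{\left(o + 7\right) \frac{1}{m + o m}}{2} = -8 + \frac{\left(7 + o\right) \frac{1}{m + m o}}{2} = -8 + \frac{\frac{1}{m + m o} \left(7 + o\right)}{2} = -8 + \frac{7 + o}{2 \left(m + m o\right)}$)
$k = \frac{14}{5}$ ($k = 4 + 2 \frac{3}{-4 - 1} = 4 + 2 \frac{3}{-5} = 4 + 2 \cdot 3 \left(- \frac{1}{5}\right) = 4 + 2 \left(- \frac{3}{5}\right) = 4 - \frac{6}{5} = \frac{14}{5} \approx 2.8$)
$18 n{\left(-3,3 \right)} \left(k - 3\right)^{2} = 18 \frac{7 - 3 - 48 - 48 \left(-3\right)}{2 \cdot 3 \left(1 - 3\right)} \left(\frac{14}{5} - 3\right)^{2} = 18 \cdot \frac{1}{2} \cdot \frac{1}{3} \frac{1}{-2} \left(7 - 3 - 48 + 144\right) \left(- \frac{1}{5}\right)^{2} = 18 \cdot \frac{1}{2} \cdot \frac{1}{3} \left(- \frac{1}{2}\right) 100 \cdot \frac{1}{25} = 18 \left(- \frac{25}{3}\right) \frac{1}{25} = \left(-150\right) \frac{1}{25} = -6$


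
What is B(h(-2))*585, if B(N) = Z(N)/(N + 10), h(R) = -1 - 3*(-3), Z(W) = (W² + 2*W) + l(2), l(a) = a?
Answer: 2665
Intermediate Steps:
Z(W) = 2 + W² + 2*W (Z(W) = (W² + 2*W) + 2 = 2 + W² + 2*W)
h(R) = 8 (h(R) = -1 + 9 = 8)
B(N) = (2 + N² + 2*N)/(10 + N) (B(N) = (2 + N² + 2*N)/(N + 10) = (2 + N² + 2*N)/(10 + N))
B(h(-2))*585 = ((2 + 8² + 2*8)/(10 + 8))*585 = ((2 + 64 + 16)/18)*585 = ((1/18)*82)*585 = (41/9)*585 = 2665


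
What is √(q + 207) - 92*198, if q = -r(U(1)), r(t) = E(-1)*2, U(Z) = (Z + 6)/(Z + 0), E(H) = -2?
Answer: -18216 + √211 ≈ -18201.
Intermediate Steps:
U(Z) = (6 + Z)/Z
r(t) = -4 (r(t) = -2*2 = -4)
q = 4 (q = -1*(-4) = 4)
√(q + 207) - 92*198 = √(4 + 207) - 92*198 = √211 - 18216 = -18216 + √211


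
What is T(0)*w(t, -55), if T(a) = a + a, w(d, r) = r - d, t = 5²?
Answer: 0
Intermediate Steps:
t = 25
T(a) = 2*a
T(0)*w(t, -55) = (2*0)*(-55 - 1*25) = 0*(-55 - 25) = 0*(-80) = 0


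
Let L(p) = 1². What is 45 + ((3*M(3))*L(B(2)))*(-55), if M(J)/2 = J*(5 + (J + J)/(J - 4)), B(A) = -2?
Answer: 1035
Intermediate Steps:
L(p) = 1
M(J) = 2*J*(5 + 2*J/(-4 + J)) (M(J) = 2*(J*(5 + (J + J)/(J - 4))) = 2*(J*(5 + (2*J)/(-4 + J))) = 2*(J*(5 + 2*J/(-4 + J))) = 2*J*(5 + 2*J/(-4 + J)))
45 + ((3*M(3))*L(B(2)))*(-55) = 45 + ((3*(2*3*(-20 + 7*3)/(-4 + 3)))*1)*(-55) = 45 + ((3*(2*3*(-20 + 21)/(-1)))*1)*(-55) = 45 + ((3*(2*3*(-1)*1))*1)*(-55) = 45 + ((3*(-6))*1)*(-55) = 45 - 18*1*(-55) = 45 - 18*(-55) = 45 + 990 = 1035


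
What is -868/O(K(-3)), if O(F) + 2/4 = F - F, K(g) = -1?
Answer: 1736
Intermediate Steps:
O(F) = -1/2 (O(F) = -1/2 + (F - F) = -1/2 + 0 = -1/2)
-868/O(K(-3)) = -868/(-1/2) = -868*(-2) = 1736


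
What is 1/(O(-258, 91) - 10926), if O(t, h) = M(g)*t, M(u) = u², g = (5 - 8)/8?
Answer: -32/350793 ≈ -9.1222e-5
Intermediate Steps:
g = -3/8 (g = -3*⅛ = -3/8 ≈ -0.37500)
O(t, h) = 9*t/64 (O(t, h) = (-3/8)²*t = 9*t/64)
1/(O(-258, 91) - 10926) = 1/((9/64)*(-258) - 10926) = 1/(-1161/32 - 10926) = 1/(-350793/32) = -32/350793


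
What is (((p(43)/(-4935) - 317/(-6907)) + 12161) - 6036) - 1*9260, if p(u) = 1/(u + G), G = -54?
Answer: -1175440046573/374946495 ≈ -3135.0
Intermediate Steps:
p(u) = 1/(-54 + u) (p(u) = 1/(u - 54) = 1/(-54 + u))
(((p(43)/(-4935) - 317/(-6907)) + 12161) - 6036) - 1*9260 = (((1/((-54 + 43)*(-4935)) - 317/(-6907)) + 12161) - 6036) - 1*9260 = (((-1/4935/(-11) - 317*(-1/6907)) + 12161) - 6036) - 9260 = (((-1/11*(-1/4935) + 317/6907) + 12161) - 6036) - 9260 = (((1/54285 + 317/6907) + 12161) - 6036) - 9260 = ((17215252/374946495 + 12161) - 6036) - 9260 = (4559741540947/374946495 - 6036) - 9260 = 2296564497127/374946495 - 9260 = -1175440046573/374946495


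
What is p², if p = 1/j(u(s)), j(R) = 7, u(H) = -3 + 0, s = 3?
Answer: 1/49 ≈ 0.020408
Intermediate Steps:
u(H) = -3
p = ⅐ (p = 1/7 = ⅐ ≈ 0.14286)
p² = (⅐)² = 1/49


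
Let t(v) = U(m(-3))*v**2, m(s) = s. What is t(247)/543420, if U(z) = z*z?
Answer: 61009/60380 ≈ 1.0104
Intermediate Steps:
U(z) = z**2
t(v) = 9*v**2 (t(v) = (-3)**2*v**2 = 9*v**2)
t(247)/543420 = (9*247**2)/543420 = (9*61009)*(1/543420) = 549081*(1/543420) = 61009/60380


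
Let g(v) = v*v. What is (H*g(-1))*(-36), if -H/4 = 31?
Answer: 4464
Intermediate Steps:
H = -124 (H = -4*31 = -124)
g(v) = v²
(H*g(-1))*(-36) = -124*(-1)²*(-36) = -124*1*(-36) = -124*(-36) = 4464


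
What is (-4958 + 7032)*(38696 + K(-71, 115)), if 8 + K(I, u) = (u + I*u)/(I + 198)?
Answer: 10173646124/127 ≈ 8.0107e+7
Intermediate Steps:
K(I, u) = -8 + (u + I*u)/(198 + I) (K(I, u) = -8 + (u + I*u)/(I + 198) = -8 + (u + I*u)/(198 + I))
(-4958 + 7032)*(38696 + K(-71, 115)) = (-4958 + 7032)*(38696 + (-1584 + 115 - 8*(-71) - 71*115)/(198 - 71)) = 2074*(38696 + (-1584 + 115 + 568 - 8165)/127) = 2074*(38696 + (1/127)*(-9066)) = 2074*(38696 - 9066/127) = 2074*(4905326/127) = 10173646124/127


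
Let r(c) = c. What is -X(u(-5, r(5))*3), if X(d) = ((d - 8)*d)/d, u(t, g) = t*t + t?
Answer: -52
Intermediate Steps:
u(t, g) = t + t**2 (u(t, g) = t**2 + t = t + t**2)
X(d) = -8 + d (X(d) = ((-8 + d)*d)/d = (d*(-8 + d))/d = -8 + d)
-X(u(-5, r(5))*3) = -(-8 - 5*(1 - 5)*3) = -(-8 - 5*(-4)*3) = -(-8 + 20*3) = -(-8 + 60) = -1*52 = -52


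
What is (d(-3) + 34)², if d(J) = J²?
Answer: 1849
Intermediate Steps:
(d(-3) + 34)² = ((-3)² + 34)² = (9 + 34)² = 43² = 1849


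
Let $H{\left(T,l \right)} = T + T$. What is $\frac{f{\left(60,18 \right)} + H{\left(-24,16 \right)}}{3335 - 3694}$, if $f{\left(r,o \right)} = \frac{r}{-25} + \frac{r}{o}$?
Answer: $\frac{706}{5385} \approx 0.1311$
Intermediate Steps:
$H{\left(T,l \right)} = 2 T$
$f{\left(r,o \right)} = - \frac{r}{25} + \frac{r}{o}$ ($f{\left(r,o \right)} = r \left(- \frac{1}{25}\right) + \frac{r}{o} = - \frac{r}{25} + \frac{r}{o}$)
$\frac{f{\left(60,18 \right)} + H{\left(-24,16 \right)}}{3335 - 3694} = \frac{\left(\left(- \frac{1}{25}\right) 60 + \frac{60}{18}\right) + 2 \left(-24\right)}{3335 - 3694} = \frac{\left(- \frac{12}{5} + 60 \cdot \frac{1}{18}\right) - 48}{-359} = \left(\left(- \frac{12}{5} + \frac{10}{3}\right) - 48\right) \left(- \frac{1}{359}\right) = \left(\frac{14}{15} - 48\right) \left(- \frac{1}{359}\right) = \left(- \frac{706}{15}\right) \left(- \frac{1}{359}\right) = \frac{706}{5385}$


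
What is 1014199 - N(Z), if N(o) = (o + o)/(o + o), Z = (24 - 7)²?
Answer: 1014198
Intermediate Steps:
Z = 289 (Z = 17² = 289)
N(o) = 1 (N(o) = (2*o)/((2*o)) = (2*o)*(1/(2*o)) = 1)
1014199 - N(Z) = 1014199 - 1*1 = 1014199 - 1 = 1014198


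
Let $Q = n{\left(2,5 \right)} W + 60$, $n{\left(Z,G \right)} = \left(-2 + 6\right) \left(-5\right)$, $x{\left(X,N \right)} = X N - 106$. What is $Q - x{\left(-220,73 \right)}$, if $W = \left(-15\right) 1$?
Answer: $16526$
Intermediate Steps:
$x{\left(X,N \right)} = -106 + N X$ ($x{\left(X,N \right)} = N X - 106 = -106 + N X$)
$n{\left(Z,G \right)} = -20$ ($n{\left(Z,G \right)} = 4 \left(-5\right) = -20$)
$W = -15$
$Q = 360$ ($Q = \left(-20\right) \left(-15\right) + 60 = 300 + 60 = 360$)
$Q - x{\left(-220,73 \right)} = 360 - \left(-106 + 73 \left(-220\right)\right) = 360 - \left(-106 - 16060\right) = 360 - -16166 = 360 + 16166 = 16526$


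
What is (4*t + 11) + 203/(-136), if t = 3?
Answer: 2925/136 ≈ 21.507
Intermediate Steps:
(4*t + 11) + 203/(-136) = (4*3 + 11) + 203/(-136) = (12 + 11) + 203*(-1/136) = 23 - 203/136 = 2925/136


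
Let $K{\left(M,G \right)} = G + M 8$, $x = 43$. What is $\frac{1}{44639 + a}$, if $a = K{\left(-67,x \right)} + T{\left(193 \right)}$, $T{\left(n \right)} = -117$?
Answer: $\frac{1}{44029} \approx 2.2712 \cdot 10^{-5}$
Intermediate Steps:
$K{\left(M,G \right)} = G + 8 M$
$a = -610$ ($a = \left(43 + 8 \left(-67\right)\right) - 117 = \left(43 - 536\right) - 117 = -493 - 117 = -610$)
$\frac{1}{44639 + a} = \frac{1}{44639 - 610} = \frac{1}{44029}$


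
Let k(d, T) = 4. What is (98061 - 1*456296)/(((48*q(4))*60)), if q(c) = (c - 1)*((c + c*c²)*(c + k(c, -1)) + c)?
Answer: -71647/946944 ≈ -0.075661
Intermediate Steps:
q(c) = (-1 + c)*(c + (4 + c)*(c + c³)) (q(c) = (c - 1)*((c + c*c²)*(c + 4) + c) = (-1 + c)*((c + c³)*(4 + c) + c) = (-1 + c)*((4 + c)*(c + c³) + c) = (-1 + c)*(c + (4 + c)*(c + c³)))
(98061 - 1*456296)/(((48*q(4))*60)) = (98061 - 1*456296)/(((48*(4*(-5 + 4⁴ - 3*4² + 3*4³ + 4*4)))*60)) = (98061 - 456296)/(((48*(4*(-5 + 256 - 3*16 + 3*64 + 16)))*60)) = -358235*1/(11520*(-5 + 256 - 48 + 192 + 16)) = -358235/((48*(4*411))*60) = -358235/((48*1644)*60) = -358235/(78912*60) = -358235/4734720 = -358235*1/4734720 = -71647/946944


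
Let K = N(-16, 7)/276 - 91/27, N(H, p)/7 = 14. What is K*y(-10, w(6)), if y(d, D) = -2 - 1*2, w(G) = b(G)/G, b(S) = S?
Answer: 7490/621 ≈ 12.061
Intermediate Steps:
N(H, p) = 98 (N(H, p) = 7*14 = 98)
w(G) = 1 (w(G) = G/G = 1)
y(d, D) = -4 (y(d, D) = -2 - 2 = -4)
K = -3745/1242 (K = 98/276 - 91/27 = 98*(1/276) - 91*1/27 = 49/138 - 91/27 = -3745/1242 ≈ -3.0153)
K*y(-10, w(6)) = -3745/1242*(-4) = 7490/621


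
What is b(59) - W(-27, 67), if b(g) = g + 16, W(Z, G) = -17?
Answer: 92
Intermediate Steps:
b(g) = 16 + g
b(59) - W(-27, 67) = (16 + 59) - 1*(-17) = 75 + 17 = 92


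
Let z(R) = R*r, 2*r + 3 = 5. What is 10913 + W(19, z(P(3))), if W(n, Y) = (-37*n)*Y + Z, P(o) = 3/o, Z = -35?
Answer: 10175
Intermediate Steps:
r = 1 (r = -3/2 + (½)*5 = -3/2 + 5/2 = 1)
z(R) = R (z(R) = R*1 = R)
W(n, Y) = -35 - 37*Y*n (W(n, Y) = (-37*n)*Y - 35 = -37*Y*n - 35 = -35 - 37*Y*n)
10913 + W(19, z(P(3))) = 10913 + (-35 - 37*3/3*19) = 10913 + (-35 - 37*3*(⅓)*19) = 10913 + (-35 - 37*1*19) = 10913 + (-35 - 703) = 10913 - 738 = 10175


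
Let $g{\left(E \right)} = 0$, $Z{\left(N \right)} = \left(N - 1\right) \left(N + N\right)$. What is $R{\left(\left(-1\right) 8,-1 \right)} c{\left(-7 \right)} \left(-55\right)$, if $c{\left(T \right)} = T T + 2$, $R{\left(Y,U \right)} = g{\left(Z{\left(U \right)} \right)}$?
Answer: $0$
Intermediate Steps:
$Z{\left(N \right)} = 2 N \left(-1 + N\right)$ ($Z{\left(N \right)} = \left(-1 + N\right) 2 N = 2 N \left(-1 + N\right)$)
$R{\left(Y,U \right)} = 0$
$c{\left(T \right)} = 2 + T^{2}$ ($c{\left(T \right)} = T^{2} + 2 = 2 + T^{2}$)
$R{\left(\left(-1\right) 8,-1 \right)} c{\left(-7 \right)} \left(-55\right) = 0 \left(2 + \left(-7\right)^{2}\right) \left(-55\right) = 0 \left(2 + 49\right) \left(-55\right) = 0 \cdot 51 \left(-55\right) = 0 \left(-55\right) = 0$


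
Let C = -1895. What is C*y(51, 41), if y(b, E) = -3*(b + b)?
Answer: 579870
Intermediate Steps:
y(b, E) = -6*b
C*y(51, 41) = -(-11370)*51 = -1895*(-306) = 579870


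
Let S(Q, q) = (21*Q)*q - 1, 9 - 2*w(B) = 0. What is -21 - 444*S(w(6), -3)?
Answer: 126297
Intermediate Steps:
w(B) = 9/2 (w(B) = 9/2 - ½*0 = 9/2 + 0 = 9/2)
S(Q, q) = -1 + 21*Q*q (S(Q, q) = 21*Q*q - 1 = -1 + 21*Q*q)
-21 - 444*S(w(6), -3) = -21 - 444*(-1 + 21*(9/2)*(-3)) = -21 - 444*(-1 - 567/2) = -21 - 444*(-569/2) = -21 + 126318 = 126297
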